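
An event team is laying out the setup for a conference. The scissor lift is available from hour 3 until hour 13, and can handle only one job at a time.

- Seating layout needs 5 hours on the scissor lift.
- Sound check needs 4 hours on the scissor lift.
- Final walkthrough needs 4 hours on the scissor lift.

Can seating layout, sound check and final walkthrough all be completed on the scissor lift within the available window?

The scissor lift window is 13 − 3 = 10 hours.
Running back to back, the jobs need 5 + 4 + 4 = 13 hours on the scissor lift.
Since 13 > 10, they cannot all fit.

No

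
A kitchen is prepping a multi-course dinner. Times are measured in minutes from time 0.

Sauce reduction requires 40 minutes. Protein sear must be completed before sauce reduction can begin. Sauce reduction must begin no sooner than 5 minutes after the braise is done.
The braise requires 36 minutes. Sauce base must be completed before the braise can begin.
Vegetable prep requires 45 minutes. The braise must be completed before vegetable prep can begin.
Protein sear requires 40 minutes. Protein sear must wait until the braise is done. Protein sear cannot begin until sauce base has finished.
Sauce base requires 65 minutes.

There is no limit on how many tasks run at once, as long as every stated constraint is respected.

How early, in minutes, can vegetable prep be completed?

Sauce base has no prerequisites, so it starts at minute 0 and finishes at minute 65.
The braise waits on sauce base (finishes minute 65), so it starts at minute 65 and finishes at 65 + 36 = minute 101.
After the braise (finishes minute 101), vegetable prep can start at minute 101 and finishes at minute 146.

146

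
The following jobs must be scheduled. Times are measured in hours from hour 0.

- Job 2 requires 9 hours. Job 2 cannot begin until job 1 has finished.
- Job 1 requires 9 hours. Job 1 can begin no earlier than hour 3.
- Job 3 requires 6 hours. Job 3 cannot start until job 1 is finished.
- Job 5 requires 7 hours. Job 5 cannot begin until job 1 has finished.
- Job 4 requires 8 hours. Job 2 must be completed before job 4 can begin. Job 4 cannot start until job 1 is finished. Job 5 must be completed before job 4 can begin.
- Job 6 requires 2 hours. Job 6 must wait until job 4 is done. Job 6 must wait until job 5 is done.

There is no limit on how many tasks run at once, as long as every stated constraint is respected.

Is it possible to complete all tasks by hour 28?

After its own release at hour 3, job 1 can start at hour 3 and finishes at hour 12.
Job 5 cannot begin until job 1 (finishes hour 12). It runs from hour 12 to 12 + 7 = hour 19.
Job 3 cannot begin until job 1 (finishes hour 12). It runs from hour 12 to 12 + 6 = hour 18.
Job 2 cannot begin until job 1 (finishes hour 12). It runs from hour 12 to 12 + 9 = hour 21.
Job 4 needs all of job 2 (finishes hour 21); job 1 (finishes hour 12); job 5 (finishes hour 19). That puts its earliest start at hour 21; it finishes at 21 + 8 = hour 29.
Job 6 needs all of job 4 (finishes hour 29); job 5 (finishes hour 19). That puts its earliest start at hour 29; it finishes at 29 + 2 = hour 31.
The earliest everything can be done is hour 31, which is after the deadline of 28, so it is not possible.

No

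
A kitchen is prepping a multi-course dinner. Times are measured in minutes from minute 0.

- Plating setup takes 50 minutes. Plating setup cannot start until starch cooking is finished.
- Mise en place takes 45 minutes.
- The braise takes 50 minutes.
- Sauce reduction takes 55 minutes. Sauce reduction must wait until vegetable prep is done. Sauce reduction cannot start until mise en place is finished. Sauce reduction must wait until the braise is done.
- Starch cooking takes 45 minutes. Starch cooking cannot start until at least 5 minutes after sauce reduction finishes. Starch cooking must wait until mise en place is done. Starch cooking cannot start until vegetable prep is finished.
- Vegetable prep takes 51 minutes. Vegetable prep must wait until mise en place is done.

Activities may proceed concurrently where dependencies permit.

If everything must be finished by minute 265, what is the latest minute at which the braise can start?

60

Nothing follows plating setup; the deadline of minute 265 is its only limit. It must start by 265 − 50 = minute 215.
Starch cooking must finish before plating setup (must start by minute 215). With a 45-minute duration, starch cooking must start by 215 − 45 = minute 170.
Sauce reduction feeds into starch cooking (must start by minute 170, minus 5-minute gap → minute 165); so sauce reduction must finish by minute 165 and therefore start by minute 110.
The braise has to be done before sauce reduction (must start by minute 110). That means finishing by minute 110, i.e. starting by 110 − 50 = minute 60.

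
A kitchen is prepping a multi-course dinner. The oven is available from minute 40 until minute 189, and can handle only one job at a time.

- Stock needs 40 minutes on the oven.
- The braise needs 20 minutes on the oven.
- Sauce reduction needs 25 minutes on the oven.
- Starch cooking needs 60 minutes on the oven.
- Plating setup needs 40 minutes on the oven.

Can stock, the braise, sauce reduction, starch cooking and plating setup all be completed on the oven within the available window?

The oven window is 189 − 40 = 149 minutes.
Running back to back, the jobs need 40 + 20 + 25 + 60 + 40 = 185 minutes on the oven.
Since 185 > 149, they cannot all fit.

No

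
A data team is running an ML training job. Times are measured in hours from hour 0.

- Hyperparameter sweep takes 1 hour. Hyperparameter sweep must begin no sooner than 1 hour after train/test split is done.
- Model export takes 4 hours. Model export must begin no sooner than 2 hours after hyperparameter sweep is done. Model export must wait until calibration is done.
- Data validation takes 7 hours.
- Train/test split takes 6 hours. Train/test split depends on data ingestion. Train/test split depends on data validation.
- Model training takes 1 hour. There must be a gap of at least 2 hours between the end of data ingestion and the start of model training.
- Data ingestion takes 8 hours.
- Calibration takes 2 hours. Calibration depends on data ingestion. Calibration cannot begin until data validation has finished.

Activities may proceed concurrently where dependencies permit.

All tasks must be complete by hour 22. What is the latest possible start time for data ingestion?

Model export must finish by hour 22; it takes 4 hours, so it must start by 22 − 4 = hour 18.
Hyperparameter sweep has to be done before model export (must start by hour 18, minus 2-hour gap → hour 16). That means finishing by hour 16, i.e. starting by 16 − 1 = hour 15.
Train/test split has to be done before hyperparameter sweep (must start by hour 15, minus 1-hour gap → hour 14). That means finishing by hour 14, i.e. starting by 14 − 6 = hour 8.
Model training has no dependents, so it just needs to finish by hour 22. Starting by 22 − 1 = hour 21 achieves that.
Since model export (must start by hour 18) depends on it, calibration must finish by hour 18. Backing off its 2-hour duration gives a latest start of hour 16.
Data ingestion has several dependents: train/test split (must start by hour 8); model training (must start by hour 21, minus 2-hour gap → hour 19); calibration (must start by hour 16). The earliest of those limits is hour 8, so data ingestion must start by 8 − 8 = hour 0.

0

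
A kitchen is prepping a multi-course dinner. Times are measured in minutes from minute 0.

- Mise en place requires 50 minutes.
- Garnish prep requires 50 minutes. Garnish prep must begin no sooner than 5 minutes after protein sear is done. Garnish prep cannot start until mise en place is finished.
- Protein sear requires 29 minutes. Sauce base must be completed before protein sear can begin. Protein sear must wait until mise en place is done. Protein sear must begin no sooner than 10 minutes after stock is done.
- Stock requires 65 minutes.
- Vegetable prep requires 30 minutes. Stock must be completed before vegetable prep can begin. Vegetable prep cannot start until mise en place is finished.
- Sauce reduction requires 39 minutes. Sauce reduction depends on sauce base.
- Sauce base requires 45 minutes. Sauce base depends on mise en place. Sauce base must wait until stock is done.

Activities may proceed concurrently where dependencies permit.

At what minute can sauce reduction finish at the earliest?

149

Nothing blocks stock, so it runs from minute 0 to minute 65.
Mise en place can start immediately at minute 0; it finishes at minute 50.
Sauce base needs all of mise en place (finishes minute 50); stock (finishes minute 65). That puts its earliest start at minute 65; it finishes at 65 + 45 = minute 110.
Sauce reduction waits on sauce base (finishes minute 110), so it starts at minute 110 and finishes at 110 + 39 = minute 149.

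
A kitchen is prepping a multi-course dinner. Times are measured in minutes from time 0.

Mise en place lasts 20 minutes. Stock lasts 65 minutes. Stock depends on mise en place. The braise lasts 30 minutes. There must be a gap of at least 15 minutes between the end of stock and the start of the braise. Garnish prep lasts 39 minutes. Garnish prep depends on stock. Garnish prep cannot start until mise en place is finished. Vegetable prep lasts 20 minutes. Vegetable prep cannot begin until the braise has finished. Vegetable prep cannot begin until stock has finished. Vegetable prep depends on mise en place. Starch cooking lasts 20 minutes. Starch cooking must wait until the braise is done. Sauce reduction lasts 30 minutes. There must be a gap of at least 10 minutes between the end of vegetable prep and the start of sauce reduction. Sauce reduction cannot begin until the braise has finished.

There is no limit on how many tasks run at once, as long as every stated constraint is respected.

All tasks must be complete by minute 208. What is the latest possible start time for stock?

Sauce reduction has no dependents, so it just needs to finish by minute 208. Starting by 208 − 30 = minute 178 achieves that.
Vegetable prep feeds into sauce reduction (must start by minute 178, minus 10-minute gap → minute 168); so vegetable prep must finish by minute 168 and therefore start by minute 148.
Starch cooking has no dependents, so it just needs to finish by minute 208. Starting by 208 − 20 = minute 188 achieves that.
For the braise: vegetable prep (must start by minute 148); sauce reduction (must start by minute 178); starch cooking (must start by minute 188). The most restrictive is minute 148; with a 30-minute duration, the braise must start by minute 118.
To finish by minute 208, garnish prep (duration 39) must start no later than minute 169.
Stock must finish in time for the braise (must start by minute 118, minus 15-minute gap → minute 103); vegetable prep (must start by minute 148); garnish prep (must start by minute 169). The tightest is minute 103, so stock must start by 103 − 65 = minute 38.

38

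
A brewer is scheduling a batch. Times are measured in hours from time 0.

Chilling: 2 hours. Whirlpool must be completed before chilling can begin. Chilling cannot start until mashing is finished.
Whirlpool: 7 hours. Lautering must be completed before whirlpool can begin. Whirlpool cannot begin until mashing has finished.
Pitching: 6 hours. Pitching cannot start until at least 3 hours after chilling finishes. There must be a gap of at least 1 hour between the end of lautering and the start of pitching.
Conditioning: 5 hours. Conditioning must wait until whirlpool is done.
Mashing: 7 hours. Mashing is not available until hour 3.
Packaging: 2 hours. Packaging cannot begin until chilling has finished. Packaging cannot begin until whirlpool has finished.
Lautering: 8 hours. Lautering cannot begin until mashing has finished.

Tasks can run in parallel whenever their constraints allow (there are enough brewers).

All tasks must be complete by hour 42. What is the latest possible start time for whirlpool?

24

Pitching has no dependents, so it just needs to finish by hour 42. Starting by 42 − 6 = hour 36 achieves that.
Packaging must finish by hour 42; it takes 2 hours, so it must start by 42 − 2 = hour 40.
Chilling has several dependents: pitching (must start by hour 36, minus 3-hour gap → hour 33); packaging (must start by hour 40). The earliest of those limits is hour 33, so chilling must start by 33 − 2 = hour 31.
To finish by hour 42, conditioning (duration 5) must start no later than hour 37.
Whirlpool feeds chilling (must start by hour 31); conditioning (must start by hour 37); packaging (must start by hour 40). Taking the minimum, whirlpool must finish by hour 31 and start by 31 − 7 = hour 24.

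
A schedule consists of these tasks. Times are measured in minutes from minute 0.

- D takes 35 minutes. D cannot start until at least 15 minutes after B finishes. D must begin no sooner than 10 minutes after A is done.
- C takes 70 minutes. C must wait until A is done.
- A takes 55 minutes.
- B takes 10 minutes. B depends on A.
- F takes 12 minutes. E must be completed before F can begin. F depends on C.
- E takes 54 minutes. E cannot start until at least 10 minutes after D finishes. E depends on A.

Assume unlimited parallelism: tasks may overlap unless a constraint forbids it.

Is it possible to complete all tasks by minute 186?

No

A has no prerequisites, so it starts at minute 0 and finishes at minute 55.
C waits on A (finishes minute 55), so it starts at minute 55 and finishes at 55 + 70 = minute 125.
After A (finishes minute 55), B can start at minute 55 and finishes at minute 65.
D has to wait for B (finishes minute 65, plus 15-minute gap → minute 80); A (finishes minute 55, plus 10-minute gap → minute 65). The latest of these is minute 80, so D runs minute 80 to 80 + 35 = minute 115.
E cannot start until D (finishes minute 115, plus 10-minute gap → minute 125); A (finishes minute 55). The controlling bound is minute 125, so E finishes at 125 + 54 = minute 179.
F has to wait for E (finishes minute 179); C (finishes minute 125). The latest of these is minute 179, so F runs minute 179 to 179 + 12 = minute 191.
The earliest everything can be done is minute 191, which is after the deadline of 186, so it is not possible.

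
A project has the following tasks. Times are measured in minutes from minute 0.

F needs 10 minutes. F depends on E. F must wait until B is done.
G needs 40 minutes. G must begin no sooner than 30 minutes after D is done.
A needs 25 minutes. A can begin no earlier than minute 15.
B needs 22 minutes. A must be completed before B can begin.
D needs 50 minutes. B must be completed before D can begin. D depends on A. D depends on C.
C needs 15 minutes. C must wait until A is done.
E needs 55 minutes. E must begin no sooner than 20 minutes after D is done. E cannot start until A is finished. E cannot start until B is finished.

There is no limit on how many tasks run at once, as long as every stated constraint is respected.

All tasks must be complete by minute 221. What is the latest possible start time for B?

64

F has no dependents, so it just needs to finish by minute 221. Starting by 221 − 10 = minute 211 achieves that.
Since F (must start by minute 211) depends on it, E must finish by minute 211. Backing off its 55-minute duration gives a latest start of minute 156.
G has no dependents, so it just needs to finish by minute 221. Starting by 221 − 40 = minute 181 achieves that.
D must finish in time for E (must start by minute 156, minus 20-minute gap → minute 136); G (must start by minute 181, minus 30-minute gap → minute 151). The tightest is minute 136, so D must start by 136 − 50 = minute 86.
B must finish in time for D (must start by minute 86); E (must start by minute 156); F (must start by minute 211). The tightest is minute 86, so B must start by 86 − 22 = minute 64.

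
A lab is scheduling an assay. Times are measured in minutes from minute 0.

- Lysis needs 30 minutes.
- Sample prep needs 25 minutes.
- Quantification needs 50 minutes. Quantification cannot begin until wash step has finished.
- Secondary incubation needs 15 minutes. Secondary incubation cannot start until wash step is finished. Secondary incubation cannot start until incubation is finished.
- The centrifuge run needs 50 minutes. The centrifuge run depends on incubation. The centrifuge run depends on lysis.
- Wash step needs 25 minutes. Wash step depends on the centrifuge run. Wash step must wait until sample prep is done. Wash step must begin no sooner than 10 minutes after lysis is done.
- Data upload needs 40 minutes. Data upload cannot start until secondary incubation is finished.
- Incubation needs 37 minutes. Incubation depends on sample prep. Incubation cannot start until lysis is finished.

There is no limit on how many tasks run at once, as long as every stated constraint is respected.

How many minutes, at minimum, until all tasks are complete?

197

Lysis can start immediately at minute 0; it finishes at minute 30.
Sample prep has no prerequisites, so it starts at minute 0 and finishes at minute 25.
For incubation: sample prep (finishes minute 25); lysis (finishes minute 30). Taking the maximum gives a start of minute 30, and it finishes at 30 + 37 = minute 67.
For the centrifuge run: incubation (finishes minute 67); lysis (finishes minute 30). Taking the maximum gives a start of minute 67, and it finishes at 67 + 50 = minute 117.
For wash step: the centrifuge run (finishes minute 117); sample prep (finishes minute 25); lysis (finishes minute 30, plus 10-minute gap → minute 40). Taking the maximum gives a start of minute 117, and it finishes at 117 + 25 = minute 142.
Quantification cannot begin until wash step (finishes minute 142). It runs from minute 142 to 142 + 50 = minute 192.
Secondary incubation needs all of wash step (finishes minute 142); incubation (finishes minute 67). That puts its earliest start at minute 142; it finishes at 142 + 15 = minute 157.
Data upload waits on secondary incubation (finishes minute 157), so it starts at minute 157 and finishes at 157 + 40 = minute 197.
All tasks are finished once the last one completes. Finish times: Sample prep at 25, Lysis at 30, Incubation at 67, The centrifuge run at 117, Wash step at 142, Secondary incubation at 157, Quantification at 192, Data upload at 197. The latest is minute 197.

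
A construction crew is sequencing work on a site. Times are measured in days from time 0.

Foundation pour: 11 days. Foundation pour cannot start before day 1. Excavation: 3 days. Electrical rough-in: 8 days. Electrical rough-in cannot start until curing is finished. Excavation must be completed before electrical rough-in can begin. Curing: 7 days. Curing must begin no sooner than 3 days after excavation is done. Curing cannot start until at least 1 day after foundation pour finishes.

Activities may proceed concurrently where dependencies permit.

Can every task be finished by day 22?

Foundation pour cannot begin until its own release at day 1. It runs from day 1 to 1 + 11 = day 12.
Nothing blocks excavation, so it runs from day 0 to day 3.
For curing: excavation (finishes day 3, plus 3-day gap → day 6); foundation pour (finishes day 12, plus 1-day gap → day 13). Taking the maximum gives a start of day 13, and it finishes at 13 + 7 = day 20.
Electrical rough-in has to wait for curing (finishes day 20); excavation (finishes day 3). The latest of these is day 20, so electrical rough-in runs day 20 to 20 + 8 = day 28.
The earliest everything can be done is day 28, which is after the deadline of 22, so it is not possible.

No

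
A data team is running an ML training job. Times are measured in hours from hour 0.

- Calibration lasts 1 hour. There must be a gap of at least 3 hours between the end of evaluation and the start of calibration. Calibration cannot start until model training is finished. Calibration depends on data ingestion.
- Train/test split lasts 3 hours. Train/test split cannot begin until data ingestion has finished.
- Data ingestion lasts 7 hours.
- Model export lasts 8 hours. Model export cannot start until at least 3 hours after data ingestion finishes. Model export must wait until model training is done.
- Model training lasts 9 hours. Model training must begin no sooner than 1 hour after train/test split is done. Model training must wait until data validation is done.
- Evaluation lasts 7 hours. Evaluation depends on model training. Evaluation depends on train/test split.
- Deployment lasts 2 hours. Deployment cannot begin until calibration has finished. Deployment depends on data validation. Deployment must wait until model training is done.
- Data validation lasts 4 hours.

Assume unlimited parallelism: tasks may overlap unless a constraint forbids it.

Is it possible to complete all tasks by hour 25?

No

Data validation can start immediately at hour 0; it finishes at hour 4.
Data ingestion can start immediately at hour 0; it finishes at hour 7.
Train/test split cannot begin until data ingestion (finishes hour 7). It runs from hour 7 to 7 + 3 = hour 10.
Model training needs all of train/test split (finishes hour 10, plus 1-hour gap → hour 11); data validation (finishes hour 4). That puts its earliest start at hour 11; it finishes at 11 + 9 = hour 20.
Model export needs all of data ingestion (finishes hour 7, plus 3-hour gap → hour 10); model training (finishes hour 20). That puts its earliest start at hour 20; it finishes at 20 + 8 = hour 28.
Evaluation needs all of model training (finishes hour 20); train/test split (finishes hour 10). That puts its earliest start at hour 20; it finishes at 20 + 7 = hour 27.
For calibration: evaluation (finishes hour 27, plus 3-hour gap → hour 30); model training (finishes hour 20); data ingestion (finishes hour 7). Taking the maximum gives a start of hour 30, and it finishes at 30 + 1 = hour 31.
Deployment needs all of calibration (finishes hour 31); data validation (finishes hour 4); model training (finishes hour 20). That puts its earliest start at hour 31; it finishes at 31 + 2 = hour 33.
The earliest everything can be done is hour 33, which is after the deadline of 25, so it is not possible.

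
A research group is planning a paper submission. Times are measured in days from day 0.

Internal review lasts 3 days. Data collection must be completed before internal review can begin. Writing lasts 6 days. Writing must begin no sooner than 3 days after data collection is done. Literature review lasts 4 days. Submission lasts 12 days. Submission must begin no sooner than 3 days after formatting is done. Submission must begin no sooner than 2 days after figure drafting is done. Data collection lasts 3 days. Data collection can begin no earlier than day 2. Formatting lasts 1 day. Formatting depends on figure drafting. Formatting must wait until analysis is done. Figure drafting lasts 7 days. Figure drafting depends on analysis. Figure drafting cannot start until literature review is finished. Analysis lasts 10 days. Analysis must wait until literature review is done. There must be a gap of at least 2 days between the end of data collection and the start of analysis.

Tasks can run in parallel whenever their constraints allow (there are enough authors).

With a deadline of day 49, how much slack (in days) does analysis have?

9

Data collection waits on its own release at day 2, so it starts at day 2 and finishes at 2 + 3 = day 5.
Nothing blocks literature review, so it runs from day 0 to day 4.
Analysis needs all of literature review (finishes day 4); data collection (finishes day 5, plus 2-day gap → day 7). That puts its earliest start at day 7; it finishes at 7 + 10 = day 17.

Working backward from the deadline:
Nothing follows submission; the deadline of day 49 is its only limit. It must start by 49 − 12 = day 37.
Formatting must finish before submission (must start by day 37, minus 3-day gap → day 34). With a 1-day duration, formatting must start by 34 − 1 = day 33.
For figure drafting: formatting (must start by day 33); submission (must start by day 37, minus 2-day gap → day 35). The most restrictive is day 33; with a 7-day duration, figure drafting must start by day 26.
For analysis: figure drafting (must start by day 26); formatting (must start by day 33). The most restrictive is day 26; with a 10-day duration, analysis must start by day 16.
So analysis can start as early as day 7 and as late as day 16, giving 16 − 7 = 9 days of slack.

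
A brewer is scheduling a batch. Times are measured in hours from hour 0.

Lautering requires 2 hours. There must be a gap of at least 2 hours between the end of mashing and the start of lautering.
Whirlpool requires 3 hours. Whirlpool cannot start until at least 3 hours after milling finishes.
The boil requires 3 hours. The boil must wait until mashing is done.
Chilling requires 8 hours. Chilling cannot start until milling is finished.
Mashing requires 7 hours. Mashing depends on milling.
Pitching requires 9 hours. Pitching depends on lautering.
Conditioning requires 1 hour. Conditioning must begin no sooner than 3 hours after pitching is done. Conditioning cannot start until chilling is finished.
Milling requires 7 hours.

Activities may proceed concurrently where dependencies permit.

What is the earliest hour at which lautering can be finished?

Nothing blocks milling, so it runs from hour 0 to hour 7.
Mashing waits on milling (finishes hour 7), so it starts at hour 7 and finishes at 7 + 7 = hour 14.
Lautering cannot begin until mashing (finishes hour 14, plus 2-hour gap → hour 16). It runs from hour 16 to 16 + 2 = hour 18.

18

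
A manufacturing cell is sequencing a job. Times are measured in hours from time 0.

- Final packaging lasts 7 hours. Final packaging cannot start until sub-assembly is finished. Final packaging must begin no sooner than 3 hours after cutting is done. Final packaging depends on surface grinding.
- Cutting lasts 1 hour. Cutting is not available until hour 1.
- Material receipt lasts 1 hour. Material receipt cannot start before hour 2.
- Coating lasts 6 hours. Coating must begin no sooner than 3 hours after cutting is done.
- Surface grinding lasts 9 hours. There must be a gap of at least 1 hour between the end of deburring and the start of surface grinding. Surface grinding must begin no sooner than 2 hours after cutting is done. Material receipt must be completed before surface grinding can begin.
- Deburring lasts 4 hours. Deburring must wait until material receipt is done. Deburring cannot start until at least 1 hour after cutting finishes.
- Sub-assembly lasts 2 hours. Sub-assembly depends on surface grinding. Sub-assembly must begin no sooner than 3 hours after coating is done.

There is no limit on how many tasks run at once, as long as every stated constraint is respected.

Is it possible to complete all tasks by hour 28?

Yes

After its own release at hour 1, cutting can start at hour 1 and finishes at hour 2.
Coating cannot begin until cutting (finishes hour 2, plus 3-hour gap → hour 5). It runs from hour 5 to 5 + 6 = hour 11.
Material receipt cannot begin until its own release at hour 2. It runs from hour 2 to 2 + 1 = hour 3.
Deburring needs all of material receipt (finishes hour 3); cutting (finishes hour 2, plus 1-hour gap → hour 3). That puts its earliest start at hour 3; it finishes at 3 + 4 = hour 7.
For surface grinding: deburring (finishes hour 7, plus 1-hour gap → hour 8); cutting (finishes hour 2, plus 2-hour gap → hour 4); material receipt (finishes hour 3). Taking the maximum gives a start of hour 8, and it finishes at 8 + 9 = hour 17.
Sub-assembly cannot start until surface grinding (finishes hour 17); coating (finishes hour 11, plus 3-hour gap → hour 14). The controlling bound is hour 17, so sub-assembly finishes at 17 + 2 = hour 19.
Final packaging cannot start until sub-assembly (finishes hour 19); cutting (finishes hour 2, plus 3-hour gap → hour 5); surface grinding (finishes hour 17). The controlling bound is hour 19, so final packaging finishes at 19 + 7 = hour 26.
Every task is finished by hour 26, which is no later than the deadline of 28, so the schedule is feasible.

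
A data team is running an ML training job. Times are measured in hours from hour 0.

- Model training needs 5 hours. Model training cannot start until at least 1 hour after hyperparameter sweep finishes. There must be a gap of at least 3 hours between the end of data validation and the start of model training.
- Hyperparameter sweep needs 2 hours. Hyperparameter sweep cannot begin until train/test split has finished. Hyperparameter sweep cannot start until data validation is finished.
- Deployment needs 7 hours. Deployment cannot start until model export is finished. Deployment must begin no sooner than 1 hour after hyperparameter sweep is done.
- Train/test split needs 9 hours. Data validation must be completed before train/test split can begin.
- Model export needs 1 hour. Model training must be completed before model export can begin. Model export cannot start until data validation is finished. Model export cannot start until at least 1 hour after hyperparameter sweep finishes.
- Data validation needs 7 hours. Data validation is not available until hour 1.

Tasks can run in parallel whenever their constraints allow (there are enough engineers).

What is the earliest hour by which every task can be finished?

Data validation cannot begin until its own release at hour 1. It runs from hour 1 to 1 + 7 = hour 8.
After data validation (finishes hour 8), train/test split can start at hour 8 and finishes at hour 17.
For hyperparameter sweep: train/test split (finishes hour 17); data validation (finishes hour 8). Taking the maximum gives a start of hour 17, and it finishes at 17 + 2 = hour 19.
Model training has to wait for hyperparameter sweep (finishes hour 19, plus 1-hour gap → hour 20); data validation (finishes hour 8, plus 3-hour gap → hour 11). The latest of these is hour 20, so model training runs hour 20 to 20 + 5 = hour 25.
Model export cannot start until model training (finishes hour 25); data validation (finishes hour 8); hyperparameter sweep (finishes hour 19, plus 1-hour gap → hour 20). The controlling bound is hour 25, so model export finishes at 25 + 1 = hour 26.
Deployment has to wait for model export (finishes hour 26); hyperparameter sweep (finishes hour 19, plus 1-hour gap → hour 20). The latest of these is hour 26, so deployment runs hour 26 to 26 + 7 = hour 33.
All tasks are finished once the last one completes. Finish times: Data validation at 8, Train/test split at 17, Hyperparameter sweep at 19, Model training at 25, Model export at 26, Deployment at 33. The latest is hour 33.

33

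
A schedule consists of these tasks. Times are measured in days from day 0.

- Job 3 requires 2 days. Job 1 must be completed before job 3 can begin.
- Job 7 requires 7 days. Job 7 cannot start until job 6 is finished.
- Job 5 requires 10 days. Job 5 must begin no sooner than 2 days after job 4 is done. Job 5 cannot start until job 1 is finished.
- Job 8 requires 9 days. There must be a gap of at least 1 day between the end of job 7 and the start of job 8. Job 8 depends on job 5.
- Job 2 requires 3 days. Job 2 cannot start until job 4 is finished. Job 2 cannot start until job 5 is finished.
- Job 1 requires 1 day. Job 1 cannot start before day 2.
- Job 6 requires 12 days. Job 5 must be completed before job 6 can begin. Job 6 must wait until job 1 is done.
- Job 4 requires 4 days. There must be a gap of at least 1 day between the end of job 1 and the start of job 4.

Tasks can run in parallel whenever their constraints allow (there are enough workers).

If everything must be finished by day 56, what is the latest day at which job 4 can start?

11

Job 2 has no dependents, so it just needs to finish by day 56. Starting by 56 − 3 = day 53 achieves that.
To finish by day 56, job 8 (duration 9) must start no later than day 47.
Job 7 must finish before job 8 (must start by day 47, minus 1-day gap → day 46). With a 7-day duration, job 7 must start by 46 − 7 = day 39.
Job 6 has to be done before job 7 (must start by day 39). That means finishing by day 39, i.e. starting by 39 − 12 = day 27.
For job 5: job 2 (must start by day 53); job 6 (must start by day 27); job 8 (must start by day 47). The most restrictive is day 27; with a 10-day duration, job 5 must start by day 17.
Job 4 has several dependents: job 2 (must start by day 53); job 5 (must start by day 17, minus 2-day gap → day 15). The earliest of those limits is day 15, so job 4 must start by 15 − 4 = day 11.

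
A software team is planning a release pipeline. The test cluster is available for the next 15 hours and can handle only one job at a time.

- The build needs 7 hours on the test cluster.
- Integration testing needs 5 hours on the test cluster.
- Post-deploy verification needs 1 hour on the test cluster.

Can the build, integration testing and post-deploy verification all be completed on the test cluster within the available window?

Running back to back, the jobs need 7 + 5 + 1 = 13 hours on the test cluster.
Since 13 ≤ 15, they fit within the window.

Yes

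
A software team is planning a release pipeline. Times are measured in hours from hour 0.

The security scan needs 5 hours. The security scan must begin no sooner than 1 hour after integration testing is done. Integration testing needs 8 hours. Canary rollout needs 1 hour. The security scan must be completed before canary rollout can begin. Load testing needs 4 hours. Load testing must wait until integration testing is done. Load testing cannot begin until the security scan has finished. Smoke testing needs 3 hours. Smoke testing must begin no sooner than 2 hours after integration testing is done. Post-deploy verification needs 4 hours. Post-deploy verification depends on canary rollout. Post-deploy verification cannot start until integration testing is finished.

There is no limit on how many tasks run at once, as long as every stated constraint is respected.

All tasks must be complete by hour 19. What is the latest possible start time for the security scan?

Post-deploy verification has no dependents, so it just needs to finish by hour 19. Starting by 19 − 4 = hour 15 achieves that.
Since post-deploy verification (must start by hour 15) depends on it, canary rollout must finish by hour 15. Backing off its 1-hour duration gives a latest start of hour 14.
To finish by hour 19, load testing (duration 4) must start no later than hour 15.
The security scan has several dependents: canary rollout (must start by hour 14); load testing (must start by hour 15). The earliest of those limits is hour 14, so the security scan must start by 14 − 5 = hour 9.

9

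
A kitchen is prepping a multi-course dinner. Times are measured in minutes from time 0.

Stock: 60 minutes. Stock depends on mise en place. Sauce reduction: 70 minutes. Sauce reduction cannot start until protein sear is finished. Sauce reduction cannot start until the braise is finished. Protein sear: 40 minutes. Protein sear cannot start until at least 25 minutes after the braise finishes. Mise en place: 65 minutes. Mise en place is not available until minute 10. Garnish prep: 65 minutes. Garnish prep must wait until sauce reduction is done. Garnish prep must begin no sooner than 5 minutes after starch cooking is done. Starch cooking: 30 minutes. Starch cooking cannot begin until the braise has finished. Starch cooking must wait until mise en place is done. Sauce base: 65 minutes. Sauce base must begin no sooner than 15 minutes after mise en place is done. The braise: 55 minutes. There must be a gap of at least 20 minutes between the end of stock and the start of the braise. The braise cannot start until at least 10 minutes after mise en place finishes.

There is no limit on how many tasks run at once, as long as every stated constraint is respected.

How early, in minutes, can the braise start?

After its own release at minute 10, mise en place can start at minute 10 and finishes at minute 75.
Stock cannot begin until mise en place (finishes minute 75). It runs from minute 75 to 75 + 60 = minute 135.
The braise waits on stock (finishes minute 135, plus 20-minute gap → minute 155); mise en place (finishes minute 75, plus 10-minute gap → minute 85). The latest of these is minute 155, which is the earliest the braise can start.

155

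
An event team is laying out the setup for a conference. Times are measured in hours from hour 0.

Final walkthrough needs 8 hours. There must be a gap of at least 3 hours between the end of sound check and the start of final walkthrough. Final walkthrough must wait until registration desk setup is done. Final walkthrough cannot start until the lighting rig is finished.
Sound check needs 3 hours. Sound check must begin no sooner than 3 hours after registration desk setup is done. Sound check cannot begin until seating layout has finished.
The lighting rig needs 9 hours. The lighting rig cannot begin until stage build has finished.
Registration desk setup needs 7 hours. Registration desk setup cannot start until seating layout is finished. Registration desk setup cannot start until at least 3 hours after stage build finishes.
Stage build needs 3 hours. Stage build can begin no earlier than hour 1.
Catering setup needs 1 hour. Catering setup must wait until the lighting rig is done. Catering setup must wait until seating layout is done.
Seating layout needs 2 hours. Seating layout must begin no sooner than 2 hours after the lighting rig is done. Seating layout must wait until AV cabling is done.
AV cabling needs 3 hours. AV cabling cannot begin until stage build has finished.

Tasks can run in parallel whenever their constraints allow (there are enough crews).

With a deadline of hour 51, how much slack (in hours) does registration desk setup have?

Stage build waits on its own release at hour 1, so it starts at hour 1 and finishes at 1 + 3 = hour 4.
AV cabling waits on stage build (finishes hour 4), so it starts at hour 4 and finishes at 4 + 3 = hour 7.
After stage build (finishes hour 4), the lighting rig can start at hour 4 and finishes at hour 13.
Seating layout has to wait for the lighting rig (finishes hour 13, plus 2-hour gap → hour 15); AV cabling (finishes hour 7). The latest of these is hour 15, so seating layout runs hour 15 to 15 + 2 = hour 17.
For registration desk setup: seating layout (finishes hour 17); stage build (finishes hour 4, plus 3-hour gap → hour 7). Taking the maximum gives a start of hour 17, and it finishes at 17 + 7 = hour 24.

Working backward from the deadline:
Final walkthrough must finish by hour 51; it takes 8 hours, so it must start by 51 − 8 = hour 43.
Sound check must finish before final walkthrough (must start by hour 43, minus 3-hour gap → hour 40). With a 3-hour duration, sound check must start by 40 − 3 = hour 37.
Registration desk setup feeds sound check (must start by hour 37, minus 3-hour gap → hour 34); final walkthrough (must start by hour 43). Taking the minimum, registration desk setup must finish by hour 34 and start by 34 − 7 = hour 27.
So registration desk setup can start as early as hour 17 and as late as hour 27, giving 27 − 17 = 10 hours of slack.

10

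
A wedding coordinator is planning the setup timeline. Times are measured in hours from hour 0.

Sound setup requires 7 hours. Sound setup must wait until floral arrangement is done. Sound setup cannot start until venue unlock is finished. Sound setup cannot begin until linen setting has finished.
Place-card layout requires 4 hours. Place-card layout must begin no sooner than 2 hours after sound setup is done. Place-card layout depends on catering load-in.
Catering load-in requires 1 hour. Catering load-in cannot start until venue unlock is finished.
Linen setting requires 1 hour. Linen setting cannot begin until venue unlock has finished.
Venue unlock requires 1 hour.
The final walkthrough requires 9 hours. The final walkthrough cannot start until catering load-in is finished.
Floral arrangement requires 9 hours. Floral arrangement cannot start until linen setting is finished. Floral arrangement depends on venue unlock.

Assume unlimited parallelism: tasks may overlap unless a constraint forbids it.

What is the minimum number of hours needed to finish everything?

24

Venue unlock has no prerequisites, so it starts at hour 0 and finishes at hour 1.
Catering load-in cannot begin until venue unlock (finishes hour 1). It runs from hour 1 to 1 + 1 = hour 2.
The final walkthrough cannot begin until catering load-in (finishes hour 2). It runs from hour 2 to 2 + 9 = hour 11.
Linen setting cannot begin until venue unlock (finishes hour 1). It runs from hour 1 to 1 + 1 = hour 2.
Floral arrangement needs all of linen setting (finishes hour 2); venue unlock (finishes hour 1). That puts its earliest start at hour 2; it finishes at 2 + 9 = hour 11.
Sound setup cannot start until floral arrangement (finishes hour 11); venue unlock (finishes hour 1); linen setting (finishes hour 2). The controlling bound is hour 11, so sound setup finishes at 11 + 7 = hour 18.
Place-card layout cannot start until sound setup (finishes hour 18, plus 2-hour gap → hour 20); catering load-in (finishes hour 2). The controlling bound is hour 20, so place-card layout finishes at 20 + 4 = hour 24.
All tasks are finished once the last one completes. Finish times: Venue unlock at 1, Linen setting at 2, Floral arrangement at 11, Sound setup at 18, Catering load-in at 2, Place-card layout at 24, The final walkthrough at 11. The latest is hour 24.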